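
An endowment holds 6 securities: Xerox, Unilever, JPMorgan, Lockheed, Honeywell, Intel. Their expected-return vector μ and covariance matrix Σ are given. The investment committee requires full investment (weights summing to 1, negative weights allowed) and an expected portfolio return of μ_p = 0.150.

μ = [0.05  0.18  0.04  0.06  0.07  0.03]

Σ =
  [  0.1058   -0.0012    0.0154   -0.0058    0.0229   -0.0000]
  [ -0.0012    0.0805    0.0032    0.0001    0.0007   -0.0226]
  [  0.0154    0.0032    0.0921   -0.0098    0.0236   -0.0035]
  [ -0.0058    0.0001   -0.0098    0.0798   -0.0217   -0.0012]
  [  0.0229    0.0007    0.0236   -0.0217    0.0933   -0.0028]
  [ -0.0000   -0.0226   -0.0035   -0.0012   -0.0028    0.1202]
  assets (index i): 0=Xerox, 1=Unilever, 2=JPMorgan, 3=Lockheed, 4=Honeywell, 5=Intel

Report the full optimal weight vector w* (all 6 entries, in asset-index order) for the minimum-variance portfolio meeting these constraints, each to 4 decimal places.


u=Σ⁻¹μ = [0.3404  2.4327  0.2119  1.0447  0.8602  0.7436]
v=Σ⁻¹𝟙 = [6.9172  15.4054  8.6113  17.2697  11.1002  11.8977]
a=μᵀu=0.608576  b=𝟙ᵀu=5.633417  c=𝟙ᵀv=71.201556  D=ac−b²=11.596193
λ₁=(c·0.150−b)/D = (71.201556·0.150−5.633417)/11.596193 = 0.435213
λ₂=(a−b·0.150)/D = (0.608576−5.633417·0.150)/11.596193 = -0.020389
w* = 0.435213·u + -0.020389·v:
  w_0 = 0.435213·0.3404 + -0.020389·6.9172 = 0.0071  (Xerox)
  w_1 = 0.435213·2.4327 + -0.020389·15.4054 = 0.7446  (Unilever)
  w_2 = 0.435213·0.2119 + -0.020389·8.6113 = -0.0834  (JPMorgan)
  w_3 = 0.435213·1.0447 + -0.020389·17.2697 = 0.1025  (Lockheed)
  w_4 = 0.435213·0.8602 + -0.020389·11.1002 = 0.1480  (Honeywell)
  w_5 = 0.435213·0.7436 + -0.020389·11.8977 = 0.0810  (Intel)
Σw_i=1.0000  μᵀw=0.1500
σ²=wᵀΣw=λ₁·μ_p+λ₂ = 0.435213·0.150 + -0.020389 = 0.044893 ≈ 0.0449

0.0071  0.7446  -0.0834  0.1025  0.1480  0.0810


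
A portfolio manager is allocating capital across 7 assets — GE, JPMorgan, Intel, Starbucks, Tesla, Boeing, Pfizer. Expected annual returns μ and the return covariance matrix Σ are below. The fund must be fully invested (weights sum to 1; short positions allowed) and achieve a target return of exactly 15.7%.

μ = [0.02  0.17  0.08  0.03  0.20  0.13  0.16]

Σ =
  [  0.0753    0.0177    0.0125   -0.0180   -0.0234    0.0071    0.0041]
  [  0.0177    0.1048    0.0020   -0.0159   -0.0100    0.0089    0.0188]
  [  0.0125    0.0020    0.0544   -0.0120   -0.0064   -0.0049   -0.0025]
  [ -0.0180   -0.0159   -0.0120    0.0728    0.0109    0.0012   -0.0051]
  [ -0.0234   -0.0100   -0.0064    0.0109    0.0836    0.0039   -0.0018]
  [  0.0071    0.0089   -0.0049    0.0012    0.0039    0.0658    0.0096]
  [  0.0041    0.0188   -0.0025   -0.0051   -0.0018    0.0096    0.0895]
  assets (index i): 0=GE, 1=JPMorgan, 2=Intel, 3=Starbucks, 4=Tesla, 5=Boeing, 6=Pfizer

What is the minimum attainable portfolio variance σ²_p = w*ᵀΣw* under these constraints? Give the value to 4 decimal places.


0.0182

x=Σ⁻¹μ = [0.3913  1.5157  2.0297  0.8488  2.6895  1.4931  1.4504]
y=Σ⁻¹𝟙 = [16.0810  8.4930  22.4307  21.3429  16.0959  11.2382  9.6135]
a=μᵀx=1.417403  b=𝟙ᵀx=10.418483  c=𝟙ᵀy=105.295239  D=ac−b²=40.700956
λ₁=(c·0.157−b)/D = (105.295239·0.157−10.418483)/40.700956 = 0.150190
λ₂=(a−b·0.157)/D = (1.417403−10.418483·0.157)/40.700956 = -0.005363
w* = 0.150190·x + -0.005363·y:
  w_0 = 0.150190·0.3913 + -0.005363·16.0810 = -0.0275  (GE)
  w_1 = 0.150190·1.5157 + -0.005363·8.4930 = 0.1821  (JPMorgan)
  w_2 = 0.150190·2.0297 + -0.005363·22.4307 = 0.1845  (Intel)
  w_3 = 0.150190·0.8488 + -0.005363·21.3429 = 0.0130  (Starbucks)
  w_4 = 0.150190·2.6895 + -0.005363·16.0959 = 0.3176  (Tesla)
  w_5 = 0.150190·1.4931 + -0.005363·11.2382 = 0.1640  (Boeing)
  w_6 = 0.150190·1.4504 + -0.005363·9.6135 = 0.1663  (Pfizer)
Σw_i=1.0000  μᵀw=0.1570
σ²=wᵀΣw=λ₁·μ_p+λ₂ = 0.150190·0.157 + -0.005363 = 0.018216 ≈ 0.0182


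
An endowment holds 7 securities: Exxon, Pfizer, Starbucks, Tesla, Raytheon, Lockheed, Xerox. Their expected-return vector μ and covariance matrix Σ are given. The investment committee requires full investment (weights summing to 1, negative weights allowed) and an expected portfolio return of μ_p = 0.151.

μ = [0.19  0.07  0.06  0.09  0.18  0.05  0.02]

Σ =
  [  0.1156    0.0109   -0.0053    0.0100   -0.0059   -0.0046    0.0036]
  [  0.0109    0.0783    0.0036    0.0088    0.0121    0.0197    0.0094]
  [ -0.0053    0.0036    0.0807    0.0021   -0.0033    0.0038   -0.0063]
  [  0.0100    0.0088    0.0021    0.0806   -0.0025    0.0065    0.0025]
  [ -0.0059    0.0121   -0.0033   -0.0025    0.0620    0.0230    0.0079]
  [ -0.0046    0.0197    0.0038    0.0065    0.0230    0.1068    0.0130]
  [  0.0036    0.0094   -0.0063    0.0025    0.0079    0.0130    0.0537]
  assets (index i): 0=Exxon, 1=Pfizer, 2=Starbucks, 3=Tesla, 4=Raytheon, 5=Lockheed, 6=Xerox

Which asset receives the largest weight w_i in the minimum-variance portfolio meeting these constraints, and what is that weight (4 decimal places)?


x=Σ⁻¹μ = [1.7554  0.0669  0.9666  0.9909  3.2556  -0.2512  -0.1078]
y=Σ⁻¹𝟙 = [8.2769  5.0875  14.1106  10.1894  14.0841  2.7240  15.6262]
a=μᵀx=1.056668  b=𝟙ᵀx=6.676285  c=𝟙ᵀy=70.098748  D=ac−b²=29.498341
λ₁=(c·0.151−b)/D = (70.098748·0.151−6.676285)/29.498341 = 0.132503
λ₂=(a−b·0.151)/D = (1.056668−6.676285·0.151)/29.498341 = 0.001646
w* = 0.132503·x + 0.001646·y:
  w_0 = 0.132503·1.7554 + 0.001646·8.2769 = 0.2462  (Exxon)
  w_1 = 0.132503·0.0669 + 0.001646·5.0875 = 0.0172  (Pfizer)
  w_2 = 0.132503·0.9666 + 0.001646·14.1106 = 0.1513  (Starbucks)
  w_3 = 0.132503·0.9909 + 0.001646·10.1894 = 0.1481  (Tesla)
  w_4 = 0.132503·3.2556 + 0.001646·14.0841 = 0.4546  (Raytheon)
  w_5 = 0.132503·-0.2512 + 0.001646·2.7240 = -0.0288  (Lockheed)
  w_6 = 0.132503·-0.1078 + 0.001646·15.6262 = 0.0114  (Xerox)
Σw_i=1.0000  μᵀw=0.1510
σ²=wᵀΣw=λ₁·μ_p+λ₂ = 0.132503·0.151 + 0.001646 = 0.021654 ≈ 0.0217

Raytheon (0.4546)


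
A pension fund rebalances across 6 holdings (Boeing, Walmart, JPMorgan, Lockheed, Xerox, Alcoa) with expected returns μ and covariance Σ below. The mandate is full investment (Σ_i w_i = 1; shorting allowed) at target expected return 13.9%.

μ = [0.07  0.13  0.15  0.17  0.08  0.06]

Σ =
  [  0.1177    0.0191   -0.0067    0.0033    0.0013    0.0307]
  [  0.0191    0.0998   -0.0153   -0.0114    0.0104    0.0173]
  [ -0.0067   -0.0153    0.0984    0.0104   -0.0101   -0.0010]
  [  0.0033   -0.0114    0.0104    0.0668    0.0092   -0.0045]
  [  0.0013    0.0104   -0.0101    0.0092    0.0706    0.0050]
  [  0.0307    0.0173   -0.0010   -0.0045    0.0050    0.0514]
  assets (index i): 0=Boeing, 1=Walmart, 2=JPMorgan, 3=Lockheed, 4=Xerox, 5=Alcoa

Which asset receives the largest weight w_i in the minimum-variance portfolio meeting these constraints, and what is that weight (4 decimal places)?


Lockheed (0.3668)

g=Σ⁻¹μ = [0.1626  1.6029  1.6037  2.5056  0.7468  0.7086]
h=Σ⁻¹𝟙 = [3.3329  8.9943  11.6555  13.9241  11.5859  14.7561]
a=μᵀg=0.988534  b=𝟙ᵀg=7.330234  c=𝟙ᵀh=64.248864  D=ac−b²=9.779833
λ₁=(c·0.139−b)/D = (64.248864·0.139−7.330234)/9.779833 = 0.163639
λ₂=(a−b·0.139)/D = (0.988534−7.330234·0.139)/9.779833 = -0.003105
w* = 0.163639·g + -0.003105·h:
  w_0 = 0.163639·0.1626 + -0.003105·3.3329 = 0.0163  (Boeing)
  w_1 = 0.163639·1.6029 + -0.003105·8.9943 = 0.2344  (Walmart)
  w_2 = 0.163639·1.6037 + -0.003105·11.6555 = 0.2262  (JPMorgan)
  w_3 = 0.163639·2.5056 + -0.003105·13.9241 = 0.3668  (Lockheed)
  w_4 = 0.163639·0.7468 + -0.003105·11.5859 = 0.0862  (Xerox)
  w_5 = 0.163639·0.7086 + -0.003105·14.7561 = 0.0701  (Alcoa)
Σw_i=1.0000  μᵀw=0.1390
σ²=wᵀΣw=λ₁·μ_p+λ₂ = 0.163639·0.139 + -0.003105 = 0.019641 ≈ 0.0196


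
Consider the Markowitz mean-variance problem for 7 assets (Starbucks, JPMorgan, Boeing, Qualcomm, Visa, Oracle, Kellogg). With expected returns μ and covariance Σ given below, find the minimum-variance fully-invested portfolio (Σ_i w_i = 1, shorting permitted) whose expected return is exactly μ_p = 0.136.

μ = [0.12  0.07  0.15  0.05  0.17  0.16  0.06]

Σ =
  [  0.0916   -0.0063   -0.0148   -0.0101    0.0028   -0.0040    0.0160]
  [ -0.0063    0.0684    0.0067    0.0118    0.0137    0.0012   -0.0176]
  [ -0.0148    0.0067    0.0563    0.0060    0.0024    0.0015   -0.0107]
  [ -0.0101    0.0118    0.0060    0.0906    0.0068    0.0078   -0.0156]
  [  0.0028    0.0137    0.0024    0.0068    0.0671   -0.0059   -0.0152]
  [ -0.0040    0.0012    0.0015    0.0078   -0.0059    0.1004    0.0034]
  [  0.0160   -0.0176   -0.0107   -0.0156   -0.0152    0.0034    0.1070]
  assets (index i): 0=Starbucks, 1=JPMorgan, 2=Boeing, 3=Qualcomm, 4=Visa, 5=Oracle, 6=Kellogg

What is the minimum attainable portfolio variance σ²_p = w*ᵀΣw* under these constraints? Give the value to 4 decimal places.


p=Σ⁻¹μ = [1.6841  0.5494  3.0551  0.3074  2.6016  1.7014  1.0651]
q=Σ⁻¹𝟙 = [13.6900  12.8848  20.6756  10.1580  14.0969  9.5853  14.6646]
a=μᵀp=1.492572  b=𝟙ᵀp=10.963985  c=𝟙ᵀq=95.755302  D=ac−b²=22.712760
λ₁=(c·0.136−b)/D = (95.755302·0.136−10.963985)/22.712760 = 0.090642
λ₂=(a−b·0.136)/D = (1.492572−10.963985·0.136)/22.712760 = 0.000065
w* = 0.090642·p + 0.000065·q:
  w_0 = 0.090642·1.6841 + 0.000065·13.6900 = 0.1535  (Starbucks)
  w_1 = 0.090642·0.5494 + 0.000065·12.8848 = 0.0506  (JPMorgan)
  w_2 = 0.090642·3.0551 + 0.000065·20.6756 = 0.2783  (Boeing)
  w_3 = 0.090642·0.3074 + 0.000065·10.1580 = 0.0285  (Qualcomm)
  w_4 = 0.090642·2.6016 + 0.000065·14.0969 = 0.2367  (Visa)
  w_5 = 0.090642·1.7014 + 0.000065·9.5853 = 0.1548  (Oracle)
  w_6 = 0.090642·1.0651 + 0.000065·14.6646 = 0.0975  (Kellogg)
Σw_i=1.0000  μᵀw=0.1360
σ²=wᵀΣw=λ₁·μ_p+λ₂ = 0.090642·0.136 + 0.000065 = 0.012392 ≈ 0.0124

0.0124


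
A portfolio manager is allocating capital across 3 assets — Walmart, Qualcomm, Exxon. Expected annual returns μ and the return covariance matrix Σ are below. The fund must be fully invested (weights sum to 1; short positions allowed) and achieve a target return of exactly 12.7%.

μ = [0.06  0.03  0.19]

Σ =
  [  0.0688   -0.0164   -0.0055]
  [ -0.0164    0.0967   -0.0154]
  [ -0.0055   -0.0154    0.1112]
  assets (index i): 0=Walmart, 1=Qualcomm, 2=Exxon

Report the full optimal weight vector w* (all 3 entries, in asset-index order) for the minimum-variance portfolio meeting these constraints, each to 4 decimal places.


x=Σ⁻¹μ = [1.2171  0.8164  1.8819]
y=Σ⁻¹𝟙 = [19.2020  15.5236  12.0924]
a=μᵀx=0.455078  b=𝟙ᵀx=3.915383  c=𝟙ᵀy=46.818006  D=ac−b²=5.975613
λ₁=(c·0.127−b)/D = (46.818006·0.127−3.915383)/5.975613 = 0.339798
λ₂=(a−b·0.127)/D = (0.455078−3.915383·0.127)/5.975613 = -0.007058
w* = 0.339798·x + -0.007058·y:
  w_0 = 0.339798·1.2171 + -0.007058·19.2020 = 0.2781  (Walmart)
  w_1 = 0.339798·0.8164 + -0.007058·15.5236 = 0.1678  (Qualcomm)
  w_2 = 0.339798·1.8819 + -0.007058·12.0924 = 0.5541  (Exxon)
Σw_i=1.0000  μᵀw=0.1270
σ²=wᵀΣw=λ₁·μ_p+λ₂ = 0.339798·0.127 + -0.007058 = 0.036096 ≈ 0.0361

0.2781  0.1678  0.5541


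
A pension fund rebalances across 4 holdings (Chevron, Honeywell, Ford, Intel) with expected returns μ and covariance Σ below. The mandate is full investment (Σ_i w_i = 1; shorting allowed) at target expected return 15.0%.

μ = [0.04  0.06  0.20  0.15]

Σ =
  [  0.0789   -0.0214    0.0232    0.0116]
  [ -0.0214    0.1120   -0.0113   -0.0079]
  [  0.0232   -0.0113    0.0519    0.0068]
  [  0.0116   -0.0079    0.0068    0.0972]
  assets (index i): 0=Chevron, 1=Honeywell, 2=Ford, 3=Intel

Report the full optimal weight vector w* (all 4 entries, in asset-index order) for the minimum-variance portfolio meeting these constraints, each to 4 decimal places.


0.0557  0.2180  0.5149  0.2114

u=Σ⁻¹μ = [-0.6756  0.9269  4.1730  1.4072]
v=Σ⁻¹𝟙 = [10.0816  13.1491  16.4445  9.0032]
a=μᵀu=1.074274  b=𝟙ᵀu=5.831582  c=𝟙ᵀv=48.678352  D=ac−b²=18.286554
λ₁=(c·0.150−b)/D = (48.678352·0.150−5.831582)/18.286554 = 0.080396
λ₂=(a−b·0.150)/D = (1.074274−5.831582·0.150)/18.286554 = 0.010912
w* = 0.080396·u + 0.010912·v:
  w_0 = 0.080396·-0.6756 + 0.010912·10.0816 = 0.0557  (Chevron)
  w_1 = 0.080396·0.9269 + 0.010912·13.1491 = 0.2180  (Honeywell)
  w_2 = 0.080396·4.1730 + 0.010912·16.4445 = 0.5149  (Ford)
  w_3 = 0.080396·1.4072 + 0.010912·9.0032 = 0.2114  (Intel)
Σw_i=1.0000  μᵀw=0.1500
σ²=wᵀΣw=λ₁·μ_p+λ₂ = 0.080396·0.150 + 0.010912 = 0.022971 ≈ 0.0230


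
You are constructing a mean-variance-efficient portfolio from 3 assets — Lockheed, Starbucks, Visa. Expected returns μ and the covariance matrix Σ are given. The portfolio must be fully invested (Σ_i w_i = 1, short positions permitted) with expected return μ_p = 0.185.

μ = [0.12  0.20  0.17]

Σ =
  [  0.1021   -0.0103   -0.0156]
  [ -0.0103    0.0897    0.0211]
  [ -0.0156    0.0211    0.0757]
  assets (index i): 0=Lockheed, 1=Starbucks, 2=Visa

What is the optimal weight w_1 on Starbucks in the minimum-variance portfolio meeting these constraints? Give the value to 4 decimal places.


0.6103

p=Σ⁻¹μ = [1.6846  1.9404  2.0520]
q=Σ⁻¹𝟙 = [12.7692  9.5118  13.1902]
a=μᵀp=0.939074  b=𝟙ᵀp=5.677011  c=𝟙ᵀq=35.471285  D=ac−b²=1.081708
λ₁=(c·0.185−b)/D = (35.471285·0.185−5.677011)/1.081708 = 0.818315
λ₂=(a−b·0.185)/D = (0.939074−5.677011·0.185)/1.081708 = -0.102776
w* = 0.818315·p + -0.102776·q:
  w_0 = 0.818315·1.6846 + -0.102776·12.7692 = 0.0662  (Lockheed)
  w_1 = 0.818315·1.9404 + -0.102776·9.5118 = 0.6103  (Starbucks)
  w_2 = 0.818315·2.0520 + -0.102776·13.1902 = 0.3236  (Visa)
Σw_i=1.0000  μᵀw=0.1850
σ²=wᵀΣw=λ₁·μ_p+λ₂ = 0.818315·0.185 + -0.102776 = 0.048613 ≈ 0.0486


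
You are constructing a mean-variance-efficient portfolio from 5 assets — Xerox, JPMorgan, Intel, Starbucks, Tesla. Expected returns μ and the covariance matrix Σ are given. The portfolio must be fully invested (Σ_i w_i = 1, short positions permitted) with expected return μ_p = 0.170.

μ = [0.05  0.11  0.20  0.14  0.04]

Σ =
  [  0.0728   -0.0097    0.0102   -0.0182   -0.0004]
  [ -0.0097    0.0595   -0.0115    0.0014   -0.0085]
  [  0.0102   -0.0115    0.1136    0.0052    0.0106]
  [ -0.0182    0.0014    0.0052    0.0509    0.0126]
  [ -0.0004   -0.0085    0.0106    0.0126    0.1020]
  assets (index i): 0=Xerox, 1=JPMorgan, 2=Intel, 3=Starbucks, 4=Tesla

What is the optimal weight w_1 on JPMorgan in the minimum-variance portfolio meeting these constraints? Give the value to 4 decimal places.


u=Σ⁻¹μ = [1.5219  2.3634  1.7201  3.0440  0.0403]
v=Σ⁻¹𝟙 = [21.7608  22.3364  7.2592  24.0858  8.0209]
a=μᵀu=1.107858  b=𝟙ᵀu=8.689726  c=𝟙ᵀv=83.463142  D=ac−b²=16.953939
λ₁=(c·0.170−b)/D = (83.463142·0.170−8.689726)/16.953939 = 0.324350
λ₂=(a−b·0.170)/D = (1.107858−8.689726·0.170)/16.953939 = -0.021788
w* = 0.324350·u + -0.021788·v:
  w_0 = 0.324350·1.5219 + -0.021788·21.7608 = 0.0195  (Xerox)
  w_1 = 0.324350·2.3634 + -0.021788·22.3364 = 0.2799  (JPMorgan)
  w_2 = 0.324350·1.7201 + -0.021788·7.2592 = 0.3997  (Intel)
  w_3 = 0.324350·3.0440 + -0.021788·24.0858 = 0.4625  (Starbucks)
  w_4 = 0.324350·0.0403 + -0.021788·8.0209 = -0.1617  (Tesla)
Σw_i=1.0000  μᵀw=0.1700
σ²=wᵀΣw=λ₁·μ_p+λ₂ = 0.324350·0.170 + -0.021788 = 0.033351 ≈ 0.0334

0.2799


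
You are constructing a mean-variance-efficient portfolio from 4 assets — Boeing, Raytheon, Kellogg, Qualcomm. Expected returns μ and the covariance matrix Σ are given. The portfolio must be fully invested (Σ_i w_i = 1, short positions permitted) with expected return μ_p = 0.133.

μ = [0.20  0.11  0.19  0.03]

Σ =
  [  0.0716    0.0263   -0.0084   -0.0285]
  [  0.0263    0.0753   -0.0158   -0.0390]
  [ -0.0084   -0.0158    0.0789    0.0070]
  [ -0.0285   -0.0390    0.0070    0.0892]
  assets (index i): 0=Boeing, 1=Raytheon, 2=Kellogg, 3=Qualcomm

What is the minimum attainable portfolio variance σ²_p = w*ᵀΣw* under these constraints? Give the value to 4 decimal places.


g=Σ⁻¹μ = [3.2034  2.0027  2.9726  2.0022]
h=Σ⁻¹𝟙 = [17.4240  24.2694  17.0783  26.0487]
a=μᵀg=1.485820  b=𝟙ᵀg=10.180772  c=𝟙ᵀh=84.820370  D=ac−b²=22.379659
λ₁=(c·0.133−b)/D = (84.820370·0.133−10.180772)/22.379659 = 0.049167
λ₂=(a−b·0.133)/D = (1.485820−10.180772·0.133)/22.379659 = 0.005888
w* = 0.049167·g + 0.005888·h:
  w_0 = 0.049167·3.2034 + 0.005888·17.4240 = 0.2601  (Boeing)
  w_1 = 0.049167·2.0027 + 0.005888·24.2694 = 0.2414  (Raytheon)
  w_2 = 0.049167·2.9726 + 0.005888·17.0783 = 0.2467  (Kellogg)
  w_3 = 0.049167·2.0022 + 0.005888·26.0487 = 0.2518  (Qualcomm)
Σw_i=1.0000  μᵀw=0.1330
σ²=wᵀΣw=λ₁·μ_p+λ₂ = 0.049167·0.133 + 0.005888 = 0.012427 ≈ 0.0124

0.0124


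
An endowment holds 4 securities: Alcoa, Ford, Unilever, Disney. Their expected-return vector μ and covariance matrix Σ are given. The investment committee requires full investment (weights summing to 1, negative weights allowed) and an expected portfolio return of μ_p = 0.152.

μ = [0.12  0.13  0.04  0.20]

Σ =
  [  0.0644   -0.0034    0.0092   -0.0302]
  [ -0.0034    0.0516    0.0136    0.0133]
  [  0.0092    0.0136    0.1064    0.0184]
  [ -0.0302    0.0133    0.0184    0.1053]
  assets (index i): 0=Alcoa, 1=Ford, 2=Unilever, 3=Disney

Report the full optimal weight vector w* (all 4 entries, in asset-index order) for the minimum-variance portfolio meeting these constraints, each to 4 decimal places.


x=Σ⁻¹μ = [3.3374  2.2199  -0.6619  2.6918]
y=Σ⁻¹𝟙 = [22.1650  16.6241  3.0714  13.2172]
a=μᵀx=1.200956  b=𝟙ᵀx=7.587212  c=𝟙ᵀy=55.077598  D=ac−b²=8.579983
λ₁=(c·0.152−b)/D = (55.077598·0.152−7.587212)/8.579983 = 0.091443
λ₂=(a−b·0.152)/D = (1.200956−7.587212·0.152)/8.579983 = 0.005559
w* = 0.091443·x + 0.005559·y:
  w_0 = 0.091443·3.3374 + 0.005559·22.1650 = 0.4284  (Alcoa)
  w_1 = 0.091443·2.2199 + 0.005559·16.6241 = 0.2954  (Ford)
  w_2 = 0.091443·-0.6619 + 0.005559·3.0714 = -0.0434  (Unilever)
  w_3 = 0.091443·2.6918 + 0.005559·13.2172 = 0.3196  (Disney)
Σw_i=1.0000  μᵀw=0.1520
σ²=wᵀΣw=λ₁·μ_p+λ₂ = 0.091443·0.152 + 0.005559 = 0.019459 ≈ 0.0195

0.4284  0.2954  -0.0434  0.3196


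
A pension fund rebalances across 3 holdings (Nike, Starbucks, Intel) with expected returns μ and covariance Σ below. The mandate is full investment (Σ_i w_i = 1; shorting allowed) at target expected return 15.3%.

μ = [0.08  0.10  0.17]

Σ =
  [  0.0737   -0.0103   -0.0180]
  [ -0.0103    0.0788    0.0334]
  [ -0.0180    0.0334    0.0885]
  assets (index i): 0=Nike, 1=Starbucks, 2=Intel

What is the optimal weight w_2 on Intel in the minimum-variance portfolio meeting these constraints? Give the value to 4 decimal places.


g=Σ⁻¹μ = [1.6674  0.6298  2.0224]
h=Σ⁻¹𝟙 = [17.6996  10.3432  10.9958]
a=μᵀg=0.540174  b=𝟙ᵀg=4.319577  c=𝟙ᵀh=39.038618  D=ac−b²=2.428908
λ₁=(c·0.153−b)/D = (39.038618·0.153−4.319577)/2.428908 = 0.680689
λ₂=(a−b·0.153)/D = (0.540174−4.319577·0.153)/2.428908 = -0.049702
w* = 0.680689·g + -0.049702·h:
  w_0 = 0.680689·1.6674 + -0.049702·17.6996 = 0.2553  (Nike)
  w_1 = 0.680689·0.6298 + -0.049702·10.3432 = -0.0854  (Starbucks)
  w_2 = 0.680689·2.0224 + -0.049702·10.9958 = 0.8301  (Intel)
Σw_i=1.0000  μᵀw=0.1530
σ²=wᵀΣw=λ₁·μ_p+λ₂ = 0.680689·0.153 + -0.049702 = 0.054444 ≈ 0.0544

0.8301


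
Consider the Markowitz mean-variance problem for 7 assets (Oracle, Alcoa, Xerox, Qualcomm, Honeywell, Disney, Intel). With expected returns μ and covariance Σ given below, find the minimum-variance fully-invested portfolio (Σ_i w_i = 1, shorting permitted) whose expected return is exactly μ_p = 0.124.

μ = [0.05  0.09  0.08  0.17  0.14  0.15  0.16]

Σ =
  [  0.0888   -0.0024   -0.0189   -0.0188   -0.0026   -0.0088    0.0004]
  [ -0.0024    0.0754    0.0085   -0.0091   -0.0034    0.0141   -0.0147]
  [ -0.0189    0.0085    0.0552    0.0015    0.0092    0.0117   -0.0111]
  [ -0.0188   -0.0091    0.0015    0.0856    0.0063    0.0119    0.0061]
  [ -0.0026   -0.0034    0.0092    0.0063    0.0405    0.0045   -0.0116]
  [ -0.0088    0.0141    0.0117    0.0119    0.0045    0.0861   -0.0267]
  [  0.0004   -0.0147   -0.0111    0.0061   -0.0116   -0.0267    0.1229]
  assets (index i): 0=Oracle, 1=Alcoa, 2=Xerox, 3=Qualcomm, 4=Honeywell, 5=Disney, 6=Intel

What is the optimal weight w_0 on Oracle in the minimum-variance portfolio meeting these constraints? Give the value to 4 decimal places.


p=Σ⁻¹μ = [1.4987  1.6004  1.1484  1.8028  3.5890  1.7279  2.2168]
q=Σ⁻¹𝟙 = [20.2001  15.5226  19.1991  13.1185  24.1953  10.2644  15.5241]
a=μᵀp=1.733650  b=𝟙ᵀp=13.583983  c=𝟙ᵀq=118.024195  D=ac−b²=20.088019
λ₁=(c·0.124−b)/D = (118.024195·0.124−13.583983)/20.088019 = 0.052321
λ₂=(a−b·0.124)/D = (1.733650−13.583983·0.124)/20.088019 = 0.002451
w* = 0.052321·p + 0.002451·q:
  w_0 = 0.052321·1.4987 + 0.002451·20.2001 = 0.1279  (Oracle)
  w_1 = 0.052321·1.6004 + 0.002451·15.5226 = 0.1218  (Alcoa)
  w_2 = 0.052321·1.1484 + 0.002451·19.1991 = 0.1071  (Xerox)
  w_3 = 0.052321·1.8028 + 0.002451·13.1185 = 0.1265  (Qualcomm)
  w_4 = 0.052321·3.5890 + 0.002451·24.1953 = 0.2471  (Honeywell)
  w_5 = 0.052321·1.7279 + 0.002451·10.2644 = 0.1156  (Disney)
  w_6 = 0.052321·2.2168 + 0.002451·15.5241 = 0.1540  (Intel)
Σw_i=1.0000  μᵀw=0.1240
σ²=wᵀΣw=λ₁·μ_p+λ₂ = 0.052321·0.124 + 0.002451 = 0.008939 ≈ 0.0089

0.1279


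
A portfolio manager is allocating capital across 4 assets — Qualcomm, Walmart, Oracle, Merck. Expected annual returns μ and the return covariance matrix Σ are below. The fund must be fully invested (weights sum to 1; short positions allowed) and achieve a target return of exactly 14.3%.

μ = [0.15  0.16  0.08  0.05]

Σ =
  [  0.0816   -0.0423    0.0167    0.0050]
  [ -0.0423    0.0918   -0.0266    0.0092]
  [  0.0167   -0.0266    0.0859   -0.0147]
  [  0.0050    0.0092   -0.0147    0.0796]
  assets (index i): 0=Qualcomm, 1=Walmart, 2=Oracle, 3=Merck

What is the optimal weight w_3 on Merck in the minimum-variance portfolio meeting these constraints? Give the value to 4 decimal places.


p=Σ⁻¹μ = [3.4610  3.7351  1.4576  0.2482]
q=Σ⁻¹𝟙 = [20.5637  24.1622  17.1176  11.6397]
a=μᵀp=1.245784  b=𝟙ᵀp=8.901896  c=𝟙ᵀq=73.483171  D=ac−b²=12.300382
λ₁=(c·0.143−b)/D = (73.483171·0.143−8.901896)/12.300382 = 0.130581
λ₂=(a−b·0.143)/D = (1.245784−8.901896·0.143)/12.300382 = -0.002210
w* = 0.130581·p + -0.002210·q:
  w_0 = 0.130581·3.4610 + -0.002210·20.5637 = 0.4065  (Qualcomm)
  w_1 = 0.130581·3.7351 + -0.002210·24.1622 = 0.4343  (Walmart)
  w_2 = 0.130581·1.4576 + -0.002210·17.1176 = 0.1525  (Oracle)
  w_3 = 0.130581·0.2482 + -0.002210·11.6397 = 0.0067  (Merck)
Σw_i=1.0000  μᵀw=0.1430
σ²=wᵀΣw=λ₁·μ_p+λ₂ = 0.130581·0.143 + -0.002210 = 0.016463 ≈ 0.0165

0.0067


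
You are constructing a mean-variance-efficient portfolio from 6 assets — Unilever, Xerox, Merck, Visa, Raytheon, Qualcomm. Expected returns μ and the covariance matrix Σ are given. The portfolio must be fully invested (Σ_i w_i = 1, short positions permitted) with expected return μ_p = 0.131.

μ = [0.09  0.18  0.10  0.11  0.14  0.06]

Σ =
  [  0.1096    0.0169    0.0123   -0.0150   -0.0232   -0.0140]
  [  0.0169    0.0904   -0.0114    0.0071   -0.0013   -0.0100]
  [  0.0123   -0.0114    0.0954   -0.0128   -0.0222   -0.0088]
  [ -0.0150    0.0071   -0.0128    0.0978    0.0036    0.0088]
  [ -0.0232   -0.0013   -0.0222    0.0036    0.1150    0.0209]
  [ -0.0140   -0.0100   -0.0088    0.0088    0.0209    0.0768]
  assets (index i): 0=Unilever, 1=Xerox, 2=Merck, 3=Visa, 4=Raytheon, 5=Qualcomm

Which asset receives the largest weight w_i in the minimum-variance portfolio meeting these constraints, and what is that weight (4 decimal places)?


Xerox (0.3005)

p=Σ⁻¹μ = [0.9105  2.0679  1.7862  1.2133  1.5762  0.8532]
q=Σ⁻¹𝟙 = [11.2773  11.7706  15.8938  11.5017  11.2587  14.0486]
a=μᵀp=1.038122  b=𝟙ᵀp=8.407375  c=𝟙ᵀq=75.750758  D=ac−b²=7.954549
λ₁=(c·0.131−b)/D = (75.750758·0.131−8.407375)/7.954549 = 0.190579
λ₂=(a−b·0.131)/D = (1.038122−8.407375·0.131)/7.954549 = -0.007951
w* = 0.190579·p + -0.007951·q:
  w_0 = 0.190579·0.9105 + -0.007951·11.2773 = 0.0839  (Unilever)
  w_1 = 0.190579·2.0679 + -0.007951·11.7706 = 0.3005  (Xerox)
  w_2 = 0.190579·1.7862 + -0.007951·15.8938 = 0.2140  (Merck)
  w_3 = 0.190579·1.2133 + -0.007951·11.5017 = 0.1398  (Visa)
  w_4 = 0.190579·1.5762 + -0.007951·11.2587 = 0.2109  (Raytheon)
  w_5 = 0.190579·0.8532 + -0.007951·14.0486 = 0.0509  (Qualcomm)
Σw_i=1.0000  μᵀw=0.1310
σ²=wᵀΣw=λ₁·μ_p+λ₂ = 0.190579·0.131 + -0.007951 = 0.017015 ≈ 0.0170


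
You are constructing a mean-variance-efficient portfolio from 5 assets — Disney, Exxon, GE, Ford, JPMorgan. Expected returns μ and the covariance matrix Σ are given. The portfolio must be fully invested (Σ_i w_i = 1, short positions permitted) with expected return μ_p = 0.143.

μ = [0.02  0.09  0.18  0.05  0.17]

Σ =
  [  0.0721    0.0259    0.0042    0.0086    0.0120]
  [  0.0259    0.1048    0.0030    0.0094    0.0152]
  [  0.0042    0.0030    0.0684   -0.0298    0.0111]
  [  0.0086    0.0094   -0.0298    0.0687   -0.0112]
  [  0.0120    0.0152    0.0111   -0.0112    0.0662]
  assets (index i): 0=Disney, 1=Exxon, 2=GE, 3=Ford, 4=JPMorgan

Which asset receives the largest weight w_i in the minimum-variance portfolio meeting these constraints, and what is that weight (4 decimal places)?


u=Σ⁻¹μ = [-0.7840  0.3514  3.4208  2.6705  2.5076]
v=Σ⁻¹𝟙 = [6.0726  3.0882  23.0349  25.6094  13.7663]
a=μᵀu=1.191523  b=𝟙ᵀu=8.166406  c=𝟙ᵀv=71.571362  D=ac−b²=18.588707
λ₁=(c·0.143−b)/D = (71.571362·0.143−8.166406)/18.588707 = 0.111266
λ₂=(a−b·0.143)/D = (1.191523−8.166406·0.143)/18.588707 = 0.001276
w* = 0.111266·u + 0.001276·v:
  w_0 = 0.111266·-0.7840 + 0.001276·6.0726 = -0.0795  (Disney)
  w_1 = 0.111266·0.3514 + 0.001276·3.0882 = 0.0430  (Exxon)
  w_2 = 0.111266·3.4208 + 0.001276·23.0349 = 0.4100  (GE)
  w_3 = 0.111266·2.6705 + 0.001276·25.6094 = 0.3298  (Ford)
  w_4 = 0.111266·2.5076 + 0.001276·13.7663 = 0.2966  (JPMorgan)
Σw_i=1.0000  μᵀw=0.1430
σ²=wᵀΣw=λ₁·μ_p+λ₂ = 0.111266·0.143 + 0.001276 = 0.017187 ≈ 0.0172

GE (0.4100)


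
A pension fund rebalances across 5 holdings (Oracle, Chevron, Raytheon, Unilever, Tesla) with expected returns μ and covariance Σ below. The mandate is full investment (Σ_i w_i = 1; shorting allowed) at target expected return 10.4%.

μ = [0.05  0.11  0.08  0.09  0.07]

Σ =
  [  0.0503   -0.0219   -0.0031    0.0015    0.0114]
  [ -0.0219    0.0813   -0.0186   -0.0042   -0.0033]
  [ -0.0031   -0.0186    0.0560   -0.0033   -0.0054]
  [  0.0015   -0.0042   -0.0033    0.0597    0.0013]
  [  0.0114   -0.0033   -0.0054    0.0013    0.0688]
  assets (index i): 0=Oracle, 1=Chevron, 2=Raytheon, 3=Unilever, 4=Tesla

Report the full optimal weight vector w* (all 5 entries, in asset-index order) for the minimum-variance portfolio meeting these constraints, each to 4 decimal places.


-0.2093  0.4907  0.3177  0.3505  0.0504

u=Σ⁻¹μ = [2.0239  2.6266  2.6115  1.7645  0.9797]
v=Σ⁻¹𝟙 = [31.1752  29.5000  31.7761  19.5179  12.9095]
a=μᵀu=0.826417  b=𝟙ᵀu=10.006115  c=𝟙ᵀv=124.878577  D=ac−b²=3.079482
λ₁=(c·0.104−b)/D = (124.878577·0.104−10.006115)/3.079482 = 0.968104
λ₂=(a−b·0.104)/D = (0.826417−10.006115·0.104)/3.079482 = -0.069563
w* = 0.968104·u + -0.069563·v:
  w_0 = 0.968104·2.0239 + -0.069563·31.1752 = -0.2093  (Oracle)
  w_1 = 0.968104·2.6266 + -0.069563·29.5000 = 0.4907  (Chevron)
  w_2 = 0.968104·2.6115 + -0.069563·31.7761 = 0.3177  (Raytheon)
  w_3 = 0.968104·1.7645 + -0.069563·19.5179 = 0.3505  (Unilever)
  w_4 = 0.968104·0.9797 + -0.069563·12.9095 = 0.0504  (Tesla)
Σw_i=1.0000  μᵀw=0.1040
σ²=wᵀΣw=λ₁·μ_p+λ₂ = 0.968104·0.104 + -0.069563 = 0.031120 ≈ 0.0311


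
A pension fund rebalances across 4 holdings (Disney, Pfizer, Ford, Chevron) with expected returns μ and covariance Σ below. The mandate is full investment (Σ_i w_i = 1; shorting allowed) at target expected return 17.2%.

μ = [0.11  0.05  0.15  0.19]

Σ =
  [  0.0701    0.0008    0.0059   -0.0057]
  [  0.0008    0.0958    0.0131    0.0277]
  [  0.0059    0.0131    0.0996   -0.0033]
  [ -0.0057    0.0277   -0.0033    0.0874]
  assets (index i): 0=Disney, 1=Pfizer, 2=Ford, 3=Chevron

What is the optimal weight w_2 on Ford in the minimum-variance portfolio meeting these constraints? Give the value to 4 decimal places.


0.3124

x=Σ⁻¹μ = [1.6449  -0.4179  1.5455  2.4720]
y=Σ⁻¹𝟙 = [14.3384  5.9959  8.7602  10.8072]
a=μᵀx=0.861538  b=𝟙ᵀx=5.244423  c=𝟙ᵀy=39.901749  D=ac−b²=6.872911
λ₁=(c·0.172−b)/D = (39.901749·0.172−5.244423)/6.872911 = 0.235516
λ₂=(a−b·0.172)/D = (0.861538−5.244423·0.172)/6.872911 = -0.005893
w* = 0.235516·x + -0.005893·y:
  w_0 = 0.235516·1.6449 + -0.005893·14.3384 = 0.3029  (Disney)
  w_1 = 0.235516·-0.4179 + -0.005893·5.9959 = -0.1338  (Pfizer)
  w_2 = 0.235516·1.5455 + -0.005893·8.7602 = 0.3124  (Ford)
  w_3 = 0.235516·2.4720 + -0.005893·10.8072 = 0.5185  (Chevron)
Σw_i=1.0000  μᵀw=0.1720
σ²=wᵀΣw=λ₁·μ_p+λ₂ = 0.235516·0.172 + -0.005893 = 0.034616 ≈ 0.0346


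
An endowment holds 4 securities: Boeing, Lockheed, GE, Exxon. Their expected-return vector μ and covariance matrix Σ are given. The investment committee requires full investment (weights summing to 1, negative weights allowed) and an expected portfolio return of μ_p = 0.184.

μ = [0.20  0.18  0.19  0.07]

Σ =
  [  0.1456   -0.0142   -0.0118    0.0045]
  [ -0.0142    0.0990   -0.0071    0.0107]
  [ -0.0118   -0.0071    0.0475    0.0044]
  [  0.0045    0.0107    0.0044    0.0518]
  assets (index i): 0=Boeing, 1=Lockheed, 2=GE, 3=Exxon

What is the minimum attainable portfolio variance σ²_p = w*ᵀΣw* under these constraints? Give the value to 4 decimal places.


0.0191

x=Σ⁻¹μ = [1.9932  2.4217  4.8324  0.2675]
y=Σ⁻¹𝟙 = [9.5042  11.6571  23.8551  14.0451]
a=μᵀx=1.771417  b=𝟙ᵀx=9.514743  c=𝟙ᵀy=59.061512  D=ac−b²=14.092239
λ₁=(c·0.184−b)/D = (59.061512·0.184−9.514743)/14.092239 = 0.095980
λ₂=(a−b·0.184)/D = (1.771417−9.514743·0.184)/14.092239 = 0.001469
w* = 0.095980·x + 0.001469·y:
  w_0 = 0.095980·1.9932 + 0.001469·9.5042 = 0.2053  (Boeing)
  w_1 = 0.095980·2.4217 + 0.001469·11.6571 = 0.2496  (Lockheed)
  w_2 = 0.095980·4.8324 + 0.001469·23.8551 = 0.4989  (GE)
  w_3 = 0.095980·0.2675 + 0.001469·14.0451 = 0.0463  (Exxon)
Σw_i=1.0000  μᵀw=0.1840
σ²=wᵀΣw=λ₁·μ_p+λ₂ = 0.095980·0.184 + 0.001469 = 0.019130 ≈ 0.0191


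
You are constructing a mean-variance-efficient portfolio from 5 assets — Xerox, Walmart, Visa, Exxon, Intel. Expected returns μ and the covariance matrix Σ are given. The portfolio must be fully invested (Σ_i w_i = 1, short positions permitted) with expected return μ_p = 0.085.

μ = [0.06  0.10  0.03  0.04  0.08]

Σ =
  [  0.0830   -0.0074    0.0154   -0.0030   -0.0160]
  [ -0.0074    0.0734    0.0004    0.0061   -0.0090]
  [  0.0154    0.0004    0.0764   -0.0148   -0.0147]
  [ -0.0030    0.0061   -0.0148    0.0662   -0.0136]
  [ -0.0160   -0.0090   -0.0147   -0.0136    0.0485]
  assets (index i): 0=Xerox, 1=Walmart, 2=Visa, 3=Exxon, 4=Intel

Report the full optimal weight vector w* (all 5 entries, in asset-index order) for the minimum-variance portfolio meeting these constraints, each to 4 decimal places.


u=Σ⁻¹μ = [1.3452  1.7594  0.9702  1.3556  3.0939]
v=Σ⁻¹𝟙 = [19.1884  18.6244  23.4984  28.8861  45.6271]
a=μᵀu=0.587496  b=𝟙ᵀu=8.524309  c=𝟙ᵀv=135.824442  D=ac−b²=7.132534
λ₁=(c·0.085−b)/D = (135.824442·0.085−8.524309)/7.132534 = 0.423520
λ₂=(a−b·0.085)/D = (0.587496−8.524309·0.085)/7.132534 = -0.019218
w* = 0.423520·u + -0.019218·v:
  w_0 = 0.423520·1.3452 + -0.019218·19.1884 = 0.2009  (Xerox)
  w_1 = 0.423520·1.7594 + -0.019218·18.6244 = 0.3872  (Walmart)
  w_2 = 0.423520·0.9702 + -0.019218·23.4984 = -0.0407  (Visa)
  w_3 = 0.423520·1.3556 + -0.019218·28.8861 = 0.0190  (Exxon)
  w_4 = 0.423520·3.0939 + -0.019218·45.6271 = 0.4335  (Intel)
Σw_i=1.0000  μᵀw=0.0850
σ²=wᵀΣw=λ₁·μ_p+λ₂ = 0.423520·0.085 + -0.019218 = 0.016782 ≈ 0.0168

0.2009  0.3872  -0.0407  0.0190  0.4335


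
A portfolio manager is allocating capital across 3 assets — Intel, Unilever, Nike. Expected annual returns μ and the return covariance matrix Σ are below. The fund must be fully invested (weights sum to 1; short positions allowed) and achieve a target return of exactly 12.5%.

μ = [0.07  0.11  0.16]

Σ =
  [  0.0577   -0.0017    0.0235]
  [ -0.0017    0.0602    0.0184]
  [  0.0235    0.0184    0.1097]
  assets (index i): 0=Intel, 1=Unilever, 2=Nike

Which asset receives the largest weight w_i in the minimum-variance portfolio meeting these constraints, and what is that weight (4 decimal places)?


Unilever (0.4516)

x=Σ⁻¹μ = [0.8432  1.5394  1.0197]
y=Σ⁻¹𝟙 = [16.6574  16.2175  2.8273]
a=μᵀx=0.391508  b=𝟙ᵀx=3.402305  c=𝟙ᵀy=35.702149  D=ac−b²=2.402017
λ₁=(c·0.125−b)/D = (35.702149·0.125−3.402305)/2.402017 = 0.441489
λ₂=(a−b·0.125)/D = (0.391508−3.402305·0.125)/2.402017 = -0.014063
w* = 0.441489·x + -0.014063·y:
  w_0 = 0.441489·0.8432 + -0.014063·16.6574 = 0.1380  (Intel)
  w_1 = 0.441489·1.5394 + -0.014063·16.2175 = 0.4516  (Unilever)
  w_2 = 0.441489·1.0197 + -0.014063·2.8273 = 0.4104  (Nike)
Σw_i=1.0000  μᵀw=0.1250
σ²=wᵀΣw=λ₁·μ_p+λ₂ = 0.441489·0.125 + -0.014063 = 0.041123 ≈ 0.0411


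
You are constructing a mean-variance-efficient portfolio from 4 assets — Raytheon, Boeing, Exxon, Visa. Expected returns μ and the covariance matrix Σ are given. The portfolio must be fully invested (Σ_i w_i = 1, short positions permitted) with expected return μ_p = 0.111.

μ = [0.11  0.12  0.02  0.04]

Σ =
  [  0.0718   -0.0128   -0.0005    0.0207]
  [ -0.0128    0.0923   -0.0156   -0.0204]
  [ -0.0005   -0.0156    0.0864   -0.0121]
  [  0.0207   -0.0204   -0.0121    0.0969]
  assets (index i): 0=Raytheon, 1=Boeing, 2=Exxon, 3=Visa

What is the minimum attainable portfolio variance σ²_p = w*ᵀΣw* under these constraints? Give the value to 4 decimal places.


0.0311

u=Σ⁻¹μ = [1.7059  1.7522  0.6271  0.4956]
v=Σ⁻¹𝟙 = [13.4703  18.5284  16.8812  13.4510]
a=μᵀu=0.430279  b=𝟙ᵀu=4.580801  c=𝟙ᵀv=62.330889  D=ac−b²=5.835906
λ₁=(c·0.111−b)/D = (62.330889·0.111−4.580801)/5.835906 = 0.400611
λ₂=(a−b·0.111)/D = (0.430279−4.580801·0.111)/5.835906 = -0.013398
w* = 0.400611·u + -0.013398·v:
  w_0 = 0.400611·1.7059 + -0.013398·13.4703 = 0.5029  (Raytheon)
  w_1 = 0.400611·1.7522 + -0.013398·18.5284 = 0.4537  (Boeing)
  w_2 = 0.400611·0.6271 + -0.013398·16.8812 = 0.0251  (Exxon)
  w_3 = 0.400611·0.4956 + -0.013398·13.4510 = 0.0183  (Visa)
Σw_i=1.0000  μᵀw=0.1110
σ²=wᵀΣw=λ₁·μ_p+λ₂ = 0.400611·0.111 + -0.013398 = 0.031070 ≈ 0.0311


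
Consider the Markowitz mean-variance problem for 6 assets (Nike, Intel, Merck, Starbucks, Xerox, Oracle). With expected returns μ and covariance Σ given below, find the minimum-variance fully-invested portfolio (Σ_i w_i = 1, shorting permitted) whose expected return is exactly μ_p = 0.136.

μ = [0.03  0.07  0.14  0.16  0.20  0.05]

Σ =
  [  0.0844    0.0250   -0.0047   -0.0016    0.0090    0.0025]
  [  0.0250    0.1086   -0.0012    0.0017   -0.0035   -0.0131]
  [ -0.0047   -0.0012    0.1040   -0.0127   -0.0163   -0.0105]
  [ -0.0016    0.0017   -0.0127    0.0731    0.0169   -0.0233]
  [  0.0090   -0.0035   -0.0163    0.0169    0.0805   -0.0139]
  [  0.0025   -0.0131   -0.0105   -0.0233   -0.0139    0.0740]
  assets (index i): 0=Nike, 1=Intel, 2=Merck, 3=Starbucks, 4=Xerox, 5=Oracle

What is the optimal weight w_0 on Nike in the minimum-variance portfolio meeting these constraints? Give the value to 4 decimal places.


-0.0205

u=Σ⁻¹μ = [-0.1661  1.0770  2.4076  2.7409  2.9151  2.6241]
v=Σ⁻¹𝟙 = [7.4300  11.2069  18.0396  21.8574  15.9224  27.6790]
a=μᵀu=1.560227  b=𝟙ᵀu=11.598528  c=𝟙ᵀv=102.135192  D=ac−b²=24.828214
λ₁=(c·0.136−b)/D = (102.135192·0.136−11.598528)/24.828214 = 0.092309
λ₂=(a−b·0.136)/D = (1.560227−11.598528·0.136)/24.828214 = -0.000692
w* = 0.092309·u + -0.000692·v:
  w_0 = 0.092309·-0.1661 + -0.000692·7.4300 = -0.0205  (Nike)
  w_1 = 0.092309·1.0770 + -0.000692·11.2069 = 0.0917  (Intel)
  w_2 = 0.092309·2.4076 + -0.000692·18.0396 = 0.2098  (Merck)
  w_3 = 0.092309·2.7409 + -0.000692·21.8574 = 0.2379  (Starbucks)
  w_4 = 0.092309·2.9151 + -0.000692·15.9224 = 0.2581  (Xerox)
  w_5 = 0.092309·2.6241 + -0.000692·27.6790 = 0.2231  (Oracle)
Σw_i=1.0000  μᵀw=0.1360
σ²=wᵀΣw=λ₁·μ_p+λ₂ = 0.092309·0.136 + -0.000692 = 0.011862 ≈ 0.0119


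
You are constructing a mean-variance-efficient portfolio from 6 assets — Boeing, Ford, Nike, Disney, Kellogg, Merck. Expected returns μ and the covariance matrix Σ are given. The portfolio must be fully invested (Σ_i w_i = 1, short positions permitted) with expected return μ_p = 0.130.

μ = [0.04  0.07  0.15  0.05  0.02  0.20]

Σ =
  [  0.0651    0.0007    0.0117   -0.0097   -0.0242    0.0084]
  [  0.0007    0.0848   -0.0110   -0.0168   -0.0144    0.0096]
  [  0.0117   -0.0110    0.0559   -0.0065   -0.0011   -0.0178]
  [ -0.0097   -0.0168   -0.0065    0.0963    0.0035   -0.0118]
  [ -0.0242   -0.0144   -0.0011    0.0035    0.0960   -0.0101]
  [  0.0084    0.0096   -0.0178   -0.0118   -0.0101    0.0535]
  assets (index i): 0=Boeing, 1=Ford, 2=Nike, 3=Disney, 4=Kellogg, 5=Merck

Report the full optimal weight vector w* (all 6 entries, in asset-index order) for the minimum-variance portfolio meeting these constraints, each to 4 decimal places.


0.0236  0.1109  0.3048  0.1307  0.0941  0.3357

g=Σ⁻¹μ = [-0.4819  1.3284  5.1208  1.7299  0.8951  5.8299]
h=Σ⁻¹𝟙 = [16.1339  19.6983  31.1890  20.6588  20.3460  31.3982]
a=μᵀg=2.112199  b=𝟙ᵀg=14.422097  c=𝟙ᵀh=139.424355  D=ac−b²=86.495111
λ₁=(c·0.130−b)/D = (139.424355·0.130−14.422097)/86.495111 = 0.042812
λ₂=(a−b·0.130)/D = (2.112199−14.422097·0.130)/86.495111 = 0.002744
w* = 0.042812·g + 0.002744·h:
  w_0 = 0.042812·-0.4819 + 0.002744·16.1339 = 0.0236  (Boeing)
  w_1 = 0.042812·1.3284 + 0.002744·19.6983 = 0.1109  (Ford)
  w_2 = 0.042812·5.1208 + 0.002744·31.1890 = 0.3048  (Nike)
  w_3 = 0.042812·1.7299 + 0.002744·20.6588 = 0.1307  (Disney)
  w_4 = 0.042812·0.8951 + 0.002744·20.3460 = 0.0941  (Kellogg)
  w_5 = 0.042812·5.8299 + 0.002744·31.3982 = 0.3357  (Merck)
Σw_i=1.0000  μᵀw=0.1300
σ²=wᵀΣw=λ₁·μ_p+λ₂ = 0.042812·0.130 + 0.002744 = 0.008309 ≈ 0.0083


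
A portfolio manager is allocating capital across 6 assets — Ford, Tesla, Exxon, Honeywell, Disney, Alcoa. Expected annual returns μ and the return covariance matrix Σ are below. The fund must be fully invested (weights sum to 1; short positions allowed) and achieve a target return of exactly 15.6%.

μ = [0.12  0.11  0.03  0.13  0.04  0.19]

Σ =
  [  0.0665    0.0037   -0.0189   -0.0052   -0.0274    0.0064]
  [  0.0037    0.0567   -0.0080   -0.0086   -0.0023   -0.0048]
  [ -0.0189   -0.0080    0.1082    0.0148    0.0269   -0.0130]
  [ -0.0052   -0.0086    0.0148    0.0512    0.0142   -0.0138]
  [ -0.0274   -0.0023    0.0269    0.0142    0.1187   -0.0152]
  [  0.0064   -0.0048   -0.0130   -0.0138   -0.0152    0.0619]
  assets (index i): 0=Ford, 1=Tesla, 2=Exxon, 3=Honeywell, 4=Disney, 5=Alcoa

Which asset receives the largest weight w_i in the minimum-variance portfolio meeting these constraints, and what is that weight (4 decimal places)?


x=Σ⁻¹μ = [2.0471  2.8957  0.6211  3.9911  0.7979  4.2985]
y=Σ⁻¹𝟙 = [21.1350  24.6726  11.5217  26.6055  11.4509  27.0461]
a=μᵀx=1.950283  b=𝟙ᵀx=14.651350  c=𝟙ᵀy=122.431759  D=ac−b²=24.114488
λ₁=(c·0.156−b)/D = (122.431759·0.156−14.651350)/24.114488 = 0.184454
λ₂=(a−b·0.156)/D = (1.950283−14.651350·0.156)/24.114488 = -0.013906
w* = 0.184454·x + -0.013906·y:
  w_0 = 0.184454·2.0471 + -0.013906·21.1350 = 0.0837  (Ford)
  w_1 = 0.184454·2.8957 + -0.013906·24.6726 = 0.1910  (Tesla)
  w_2 = 0.184454·0.6211 + -0.013906·11.5217 = -0.0456  (Exxon)
  w_3 = 0.184454·3.9911 + -0.013906·26.6055 = 0.3662  (Honeywell)
  w_4 = 0.184454·0.7979 + -0.013906·11.4509 = -0.0121  (Disney)
  w_5 = 0.184454·4.2985 + -0.013906·27.0461 = 0.4168  (Alcoa)
Σw_i=1.0000  μᵀw=0.1560
σ²=wᵀΣw=λ₁·μ_p+λ₂ = 0.184454·0.156 + -0.013906 = 0.014869 ≈ 0.0149

Alcoa (0.4168)
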